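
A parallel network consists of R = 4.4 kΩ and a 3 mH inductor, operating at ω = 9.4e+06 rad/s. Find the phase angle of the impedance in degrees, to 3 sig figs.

X_L = ωL = 28200 Ω
Parallel: admittances add. Y = 1/R + 1/(jωL)
Y = (0.000227 − j3.55e-05) S
|Y| = 0.000230 S → |Z| = 1/|Y| = 4350 Ω, ∠Z = −∠Y = 8.87°

8.87°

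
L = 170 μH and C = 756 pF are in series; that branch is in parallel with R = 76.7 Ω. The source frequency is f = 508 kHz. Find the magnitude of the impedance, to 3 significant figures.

ω = 2πf = 3.192e+06 rad/s
X_L = ωL = 543 Ω
X_C = 1/(ωC) = 414 Ω
Branch 1: Z₁ = R = 76.7 Ω
Branch 2 (series LC): Z₂ = j(X_L − X_C) = j128 Ω
Parallel: Z = Z₁Z₂/(Z₁+Z₂), |Z| = 65.8 Ω, ∠Z = 30.9°

65.8 Ω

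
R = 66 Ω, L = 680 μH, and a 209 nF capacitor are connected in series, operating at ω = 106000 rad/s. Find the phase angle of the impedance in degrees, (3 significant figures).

X_L = ωL = 72.1 Ω
X_C = 1/(ωC) = 45.1 Ω
Net reactance X = X_L − X_C = 26.9 Ω
Z = 66.0 + j26.9 Ω
|Z| = √(66.0² + 26.9²) = 71.3 Ω
∠Z = arctan(26.9/66.0) = 22.2°

22.2°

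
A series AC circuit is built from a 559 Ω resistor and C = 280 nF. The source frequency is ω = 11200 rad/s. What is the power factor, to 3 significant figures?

X_C = 1/(ωC) = 319 Ω
Z = 559 − j319 Ω
|Z| = √(559² + 319²) = 644 Ω
∠Z = arctan(-319/559) = -29.7°
cos φ = cos(-29.7°) = 0.869

0.869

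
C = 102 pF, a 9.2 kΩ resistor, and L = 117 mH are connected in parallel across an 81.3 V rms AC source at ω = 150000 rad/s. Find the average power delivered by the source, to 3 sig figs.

X_L = ωL = 17600 Ω
X_C = 1/(ωC) = 65400 Ω
Parallel: admittances add. Y = 1/R + 1/(jωL) + jωC
Y = (0.000109 − j4.17e-05) S
|Y| = 0.000116 S → |Z| = 1/|Y| = 8590 Ω, ∠Z = −∠Y = 21.0°
I = V/|Z| = 9.46 mA
P = VI cos φ = 81.3 × 0.00946 × cos(21.0°) = 718 mW

718 mW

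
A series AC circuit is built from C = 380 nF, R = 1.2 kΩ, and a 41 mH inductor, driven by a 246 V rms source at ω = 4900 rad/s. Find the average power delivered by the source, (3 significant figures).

X_L = ωL = 201 Ω
X_C = 1/(ωC) = 537 Ω
Net reactance X = X_L − X_C = -336 Ω
Z = 1200 − j336 Ω
|Z| = √(1200² + 336²) = 1250 Ω
∠Z = arctan(-336/1200) = -15.6°
I = V/|Z| = 197 mA
P = VI cos φ = 246 × 0.197 × cos(-15.6°) = 46.8 W

46.8 W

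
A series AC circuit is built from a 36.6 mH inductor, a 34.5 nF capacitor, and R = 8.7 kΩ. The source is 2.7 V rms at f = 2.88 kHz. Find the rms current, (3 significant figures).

309 μA

ω = 2πf = 18100 rad/s
X_L = ωL = 662 Ω
X_C = 1/(ωC) = 1600 Ω
Net reactance X = X_L − X_C = -940 Ω
Z = 8700 − j940 Ω
|Z| = √(8700² + 940²) = 8750 Ω
I = V/|Z| = 2.7/8750 = 309 μA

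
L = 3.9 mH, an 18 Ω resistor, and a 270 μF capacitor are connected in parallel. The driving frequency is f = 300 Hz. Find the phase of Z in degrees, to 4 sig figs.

ω = 2πf = 1885 rad/s
X_L = ωL = 7.351 Ω
X_C = 1/(ωC) = 1.965 Ω
Parallel: admittances add. Y = 1/R + 1/(jωL) + jωC
Y = (0.05556 + j0.3729) S
|Y| = 0.3770 S → |Z| = 1/|Y| = 2.652 Ω, ∠Z = −∠Y = -81.53°

-81.53°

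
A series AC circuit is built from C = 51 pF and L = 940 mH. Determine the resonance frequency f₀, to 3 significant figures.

ω₀ = 1/√(LC) = 1/√(0.94 × 5.1e-11) = 144400 rad/s
f₀ = ω₀/(2π) = 23.0 kHz

23.0 kHz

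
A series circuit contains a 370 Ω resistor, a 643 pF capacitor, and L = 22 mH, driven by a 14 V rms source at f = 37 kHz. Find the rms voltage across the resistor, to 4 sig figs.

3.201 V

ω = 2πf = 232500 rad/s
X_L = ωL = 5115 Ω
X_C = 1/(ωC) = 6690 Ω
Net reactance X = X_L − X_C = -1575 Ω
Z = 370.0 − j1575 Ω
|Z| = √(370.0² + 1575²) = 1618 Ω
I = V/|Z| = 8.652 mA
V_R = I·|Z_R| = 0.008652 × 370.0 = 3.201 V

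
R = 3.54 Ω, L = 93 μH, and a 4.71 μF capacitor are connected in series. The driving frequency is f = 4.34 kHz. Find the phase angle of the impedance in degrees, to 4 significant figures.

-56.01°

ω = 2πf = 27270 rad/s
X_L = ωL = 2.536 Ω
X_C = 1/(ωC) = 7.786 Ω
Net reactance X = X_L − X_C = -5.250 Ω
Z = 3.540 − j5.250 Ω
|Z| = √(3.540² + 5.250²) = 6.332 Ω
∠Z = arctan(-5.250/3.540) = -56.01°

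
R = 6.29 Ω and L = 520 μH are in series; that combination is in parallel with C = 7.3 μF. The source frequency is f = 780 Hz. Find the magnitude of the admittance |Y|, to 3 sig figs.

138 mS

ω = 2πf = 4901 rad/s
X_L = ωL = 2.55 Ω
X_C = 1/(ωC) = 28.0 Ω
Branch 1 (R+jX_L): Z₁ = 6.29 + j2.55 Ω, |Z₁| = 6.79 Ω
Branch 2 (−jX_C): Z₂ = −j28.0 Ω
Parallel: Z = Z₁Z₂/(Z₁+Z₂), |Z| = 7.25 Ω, ∠Z = 8.15°
|Y| = 1/|Z| = 138 mS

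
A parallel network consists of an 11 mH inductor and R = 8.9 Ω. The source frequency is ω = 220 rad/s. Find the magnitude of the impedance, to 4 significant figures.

2.335 Ω

X_L = ωL = 2.420 Ω
Parallel: admittances add. Y = 1/R + 1/(jωL)
Y = (0.1124 − j0.4132) S
|Y| = 0.4282 S → |Z| = 1/|Y| = 2.335 Ω, ∠Z = −∠Y = 74.79°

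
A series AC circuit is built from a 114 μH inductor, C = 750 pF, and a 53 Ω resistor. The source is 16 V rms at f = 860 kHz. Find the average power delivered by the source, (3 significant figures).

ω = 2πf = 5.404e+06 rad/s
X_L = ωL = 616 Ω
X_C = 1/(ωC) = 247 Ω
Net reactance X = X_L − X_C = 369 Ω
Z = 53.0 + j369 Ω
|Z| = √(53.0² + 369²) = 373 Ω
∠Z = arctan(369/53.0) = 81.8°
I = V/|Z| = 42.9 mA
P = VI cos φ = 16 × 0.0429 × cos(81.8°) = 97.5 mW

97.5 mW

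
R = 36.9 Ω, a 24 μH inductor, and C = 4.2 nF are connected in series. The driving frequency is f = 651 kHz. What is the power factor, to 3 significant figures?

0.678

ω = 2πf = 4.09e+06 rad/s
X_L = ωL = 98.2 Ω
X_C = 1/(ωC) = 58.2 Ω
Net reactance X = X_L − X_C = 40.0 Ω
Z = 36.9 + j40.0 Ω
|Z| = √(36.9² + 40.0²) = 54.4 Ω
∠Z = arctan(40.0/36.9) = 47.3°
cos φ = cos(47.3°) = 0.678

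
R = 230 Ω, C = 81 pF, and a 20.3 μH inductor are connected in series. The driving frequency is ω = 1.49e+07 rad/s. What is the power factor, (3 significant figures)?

X_L = ωL = 302 Ω
X_C = 1/(ωC) = 829 Ω
Net reactance X = X_L − X_C = -526 Ω
Z = 230 − j526 Ω
|Z| = √(230² + 526²) = 574 Ω
∠Z = arctan(-526/230) = -66.4°
cos φ = cos(-66.4°) = 0.401

0.401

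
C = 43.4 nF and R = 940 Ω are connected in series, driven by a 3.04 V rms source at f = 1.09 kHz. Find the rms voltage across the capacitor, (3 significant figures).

ω = 2πf = 6849 rad/s
X_C = 1/(ωC) = 3360 Ω
Z = 940 − j3360 Ω
|Z| = √(940² + 3360²) = 3490 Ω
I = V/|Z| = 870 μA
V_C = I·|Z_C| = 0.000870 × 3360 = 2.93 V

2.93 V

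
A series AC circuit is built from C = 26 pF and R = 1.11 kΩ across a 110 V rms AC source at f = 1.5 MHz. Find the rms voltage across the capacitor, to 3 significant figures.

ω = 2πf = 9.425e+06 rad/s
X_C = 1/(ωC) = 4080 Ω
Z = 1110 − j4080 Ω
|Z| = √(1110² + 4080²) = 4230 Ω
I = V/|Z| = 26.0 mA
V_C = I·|Z_C| = 0.0260 × 4080 = 106 V

106 V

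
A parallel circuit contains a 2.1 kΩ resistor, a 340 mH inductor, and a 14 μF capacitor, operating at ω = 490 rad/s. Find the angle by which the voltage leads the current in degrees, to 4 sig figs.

X_L = ωL = 166.6 Ω
X_C = 1/(ωC) = 145.8 Ω
Parallel: admittances add. Y = 1/R + 1/(jωL) + jωC
Y = (0.0004762 + j0.0008576) S
|Y| = 0.0009809 S → |Z| = 1/|Y| = 1019 Ω, ∠Z = −∠Y = -60.96°

-60.96°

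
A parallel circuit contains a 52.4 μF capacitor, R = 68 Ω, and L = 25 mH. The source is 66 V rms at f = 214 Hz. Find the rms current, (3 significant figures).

ω = 2πf = 1345 rad/s
X_L = ωL = 33.6 Ω
X_C = 1/(ωC) = 14.2 Ω
Parallel: admittances add. Y = 1/R + 1/(jωL) + jωC
Y = (0.0147 + j0.0407) S
|Y| = 0.0433 S → |Z| = 1/|Y| = 23.1 Ω, ∠Z = −∠Y = -70.1°
I = V/|Z| = 66/23.1 = 2.86 A

2.86 A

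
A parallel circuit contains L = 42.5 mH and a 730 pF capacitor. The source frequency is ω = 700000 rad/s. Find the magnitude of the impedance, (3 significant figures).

2090 Ω

X_L = ωL = 29800 Ω
X_C = 1/(ωC) = 1960 Ω
Parallel: admittances add. Y = 1/(jωL) + jωC
Y = (0 + j0.000477) S
|Y| = 0.000477 S → |Z| = 1/|Y| = 2090 Ω, ∠Z = −∠Y = -90.0°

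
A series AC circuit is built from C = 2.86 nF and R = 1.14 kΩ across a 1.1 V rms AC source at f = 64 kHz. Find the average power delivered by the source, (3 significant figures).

ω = 2πf = 402100 rad/s
X_C = 1/(ωC) = 870 Ω
Z = 1140 − j870 Ω
|Z| = √(1140² + 870²) = 1430 Ω
∠Z = arctan(-870/1140) = -37.3°
I = V/|Z| = 767 μA
P = VI cos φ = 1.1 × 0.000767 × cos(-37.3°) = 671 μW

671 μW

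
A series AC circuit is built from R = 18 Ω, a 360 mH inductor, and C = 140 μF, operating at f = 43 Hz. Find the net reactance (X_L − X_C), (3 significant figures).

70.8 Ω

ω = 2πf = 270.2 rad/s
X_L = ωL = 97.3 Ω
X_C = 1/(ωC) = 26.4 Ω
X = 97.3 − 26.4 = 70.8 Ω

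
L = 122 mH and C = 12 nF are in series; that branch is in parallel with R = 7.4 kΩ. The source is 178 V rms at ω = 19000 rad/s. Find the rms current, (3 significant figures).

89.4 mA

X_L = ωL = 2320 Ω
X_C = 1/(ωC) = 4390 Ω
Branch 1: Z₁ = R = 7400 Ω
Branch 2 (series LC): Z₂ = j(X_L − X_C) = −j2070 Ω
Parallel: Z = Z₁Z₂/(Z₁+Z₂), |Z| = 1990 Ω, ∠Z = -74.4°
I = V/|Z| = 178/1990 = 89.4 mA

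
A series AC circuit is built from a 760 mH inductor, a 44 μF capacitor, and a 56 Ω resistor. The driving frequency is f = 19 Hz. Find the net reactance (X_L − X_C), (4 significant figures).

ω = 2πf = 119.4 rad/s
X_L = ωL = 90.73 Ω
X_C = 1/(ωC) = 190.4 Ω
X = 90.73 − 190.4 = -99.65 Ω

-99.65 Ω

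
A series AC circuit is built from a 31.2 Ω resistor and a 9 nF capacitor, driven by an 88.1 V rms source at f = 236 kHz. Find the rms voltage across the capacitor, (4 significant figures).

81.33 V

ω = 2πf = 1.483e+06 rad/s
X_C = 1/(ωC) = 74.93 Ω
Z = 31.20 − j74.93 Ω
|Z| = √(31.20² + 74.93²) = 81.17 Ω
I = V/|Z| = 1.085 A
V_C = I·|Z_C| = 1.085 × 74.93 = 81.33 V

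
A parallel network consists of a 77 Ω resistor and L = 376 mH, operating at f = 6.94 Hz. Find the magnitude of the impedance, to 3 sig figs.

16.0 Ω

ω = 2πf = 43.61 rad/s
X_L = ωL = 16.4 Ω
Parallel: admittances add. Y = 1/R + 1/(jωL)
Y = (0.0130 − j0.0610) S
|Y| = 0.0624 S → |Z| = 1/|Y| = 16.0 Ω, ∠Z = −∠Y = 78.0°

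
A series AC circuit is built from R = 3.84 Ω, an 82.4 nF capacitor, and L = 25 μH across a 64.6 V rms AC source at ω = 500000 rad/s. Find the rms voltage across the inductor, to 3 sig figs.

X_L = ωL = 12.5 Ω
X_C = 1/(ωC) = 24.3 Ω
Net reactance X = X_L − X_C = -11.8 Ω
Z = 3.84 − j11.8 Ω
|Z| = √(3.84² + 11.8²) = 12.4 Ω
I = V/|Z| = 5.22 A
V_L = I·|Z_L| = 5.22 × 12.5 = 65.2 V

65.2 V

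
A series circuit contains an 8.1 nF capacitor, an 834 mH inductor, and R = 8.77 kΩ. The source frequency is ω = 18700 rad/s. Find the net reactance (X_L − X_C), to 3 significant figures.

8990 Ω

X_L = ωL = 15600 Ω
X_C = 1/(ωC) = 6600 Ω
X = 15600 − 6600 = 8990 Ω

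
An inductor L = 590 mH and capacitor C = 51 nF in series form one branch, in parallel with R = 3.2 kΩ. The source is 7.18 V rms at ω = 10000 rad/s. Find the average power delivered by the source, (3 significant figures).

16.1 mW

X_L = ωL = 5900 Ω
X_C = 1/(ωC) = 1960 Ω
Branch 1: Z₁ = R = 3200 Ω
Branch 2 (series LC): Z₂ = j(X_L − X_C) = j3940 Ω
Parallel: Z = Z₁Z₂/(Z₁+Z₂), |Z| = 2480 Ω, ∠Z = 39.1°
I = V/|Z| = 2.89 mA
P = VI cos φ = 7.18 × 0.00289 × cos(39.1°) = 16.1 mW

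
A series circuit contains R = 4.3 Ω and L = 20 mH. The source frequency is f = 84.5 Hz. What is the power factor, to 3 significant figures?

0.375

ω = 2πf = 530.9 rad/s
X_L = ωL = 10.6 Ω
Z = 4.30 + j10.6 Ω
|Z| = √(4.30² + 10.6²) = 11.5 Ω
∠Z = arctan(10.6/4.30) = 68.0°
cos φ = cos(68.0°) = 0.375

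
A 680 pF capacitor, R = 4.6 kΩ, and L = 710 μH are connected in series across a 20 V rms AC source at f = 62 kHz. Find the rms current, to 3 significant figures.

ω = 2πf = 389600 rad/s
X_L = ωL = 277 Ω
X_C = 1/(ωC) = 3780 Ω
Net reactance X = X_L − X_C = -3500 Ω
Z = 4600 − j3500 Ω
|Z| = √(4600² + 3500²) = 5780 Ω
I = V/|Z| = 20/5780 = 3.46 mA

3.46 mA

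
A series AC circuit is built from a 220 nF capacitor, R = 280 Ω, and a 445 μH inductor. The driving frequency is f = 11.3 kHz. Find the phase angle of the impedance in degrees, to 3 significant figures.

-6.61°

ω = 2πf = 71000 rad/s
X_L = ωL = 31.6 Ω
X_C = 1/(ωC) = 64.0 Ω
Net reactance X = X_L − X_C = -32.4 Ω
Z = 280 − j32.4 Ω
|Z| = √(280² + 32.4²) = 282 Ω
∠Z = arctan(-32.4/280) = -6.61°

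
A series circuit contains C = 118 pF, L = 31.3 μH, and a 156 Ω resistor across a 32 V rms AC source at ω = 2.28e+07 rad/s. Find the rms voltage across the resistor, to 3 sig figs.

13.3 V

X_L = ωL = 714 Ω
X_C = 1/(ωC) = 372 Ω
Net reactance X = X_L − X_C = 342 Ω
Z = 156 + j342 Ω
|Z| = √(156² + 342²) = 376 Ω
I = V/|Z| = 85.1 mA
V_R = I·|Z_R| = 0.0851 × 156 = 13.3 V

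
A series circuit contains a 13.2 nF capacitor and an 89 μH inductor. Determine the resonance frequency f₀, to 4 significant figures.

146.8 kHz

ω₀ = 1/√(LC) = 1/√(8.9e-05 × 1.32e-08) = 922600 rad/s
f₀ = ω₀/(2π) = 146.8 kHz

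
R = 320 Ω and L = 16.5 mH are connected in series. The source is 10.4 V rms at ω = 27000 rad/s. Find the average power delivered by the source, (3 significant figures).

X_L = ωL = 446 Ω
Z = 320 + j446 Ω
|Z| = √(320² + 446²) = 549 Ω
∠Z = arctan(446/320) = 54.3°
I = V/|Z| = 19.0 mA
P = VI cos φ = 10.4 × 0.0190 × cos(54.3°) = 115 mW

115 mW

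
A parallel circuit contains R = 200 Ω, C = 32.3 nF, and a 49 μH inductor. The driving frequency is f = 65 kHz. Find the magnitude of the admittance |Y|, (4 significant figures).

37.12 mS

ω = 2πf = 408400 rad/s
X_L = ωL = 20.01 Ω
X_C = 1/(ωC) = 75.81 Ω
Parallel: admittances add. Y = 1/R + 1/(jωL) + jωC
Y = (0.005000 − j0.03678) S
|Y| = 0.03712 S → |Z| = 1/|Y| = 26.94 Ω, ∠Z = −∠Y = 82.26°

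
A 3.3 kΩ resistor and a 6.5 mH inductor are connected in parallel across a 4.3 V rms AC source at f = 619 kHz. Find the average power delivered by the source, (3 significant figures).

5.60 mW

ω = 2πf = 3.889e+06 rad/s
X_L = ωL = 25300 Ω
Parallel: admittances add. Y = 1/R + 1/(jωL)
Y = (0.000303 − j3.96e-05) S
|Y| = 0.000306 S → |Z| = 1/|Y| = 3270 Ω, ∠Z = −∠Y = 7.44°
I = V/|Z| = 1.31 mA
P = VI cos φ = 4.3 × 0.00131 × cos(7.44°) = 5.60 mW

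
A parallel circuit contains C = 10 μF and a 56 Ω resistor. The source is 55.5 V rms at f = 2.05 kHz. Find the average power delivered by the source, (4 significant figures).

ω = 2πf = 12880 rad/s
X_C = 1/(ωC) = 7.764 Ω
Parallel: admittances add. Y = 1/R + jωC
Y = (0.01786 + j0.1288) S
|Y| = 0.1300 S → |Z| = 1/|Y| = 7.690 Ω, ∠Z = −∠Y = -82.11°
I = V/|Z| = 7.217 A
P = VI cos φ = 55.5 × 7.217 × cos(-82.11°) = 55.00 W

55.00 W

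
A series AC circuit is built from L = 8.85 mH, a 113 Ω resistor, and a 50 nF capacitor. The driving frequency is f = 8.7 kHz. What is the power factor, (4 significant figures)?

ω = 2πf = 54660 rad/s
X_L = ωL = 483.8 Ω
X_C = 1/(ωC) = 365.9 Ω
Net reactance X = X_L − X_C = 117.9 Ω
Z = 113.0 + j117.9 Ω
|Z| = √(113.0² + 117.9²) = 163.3 Ω
∠Z = arctan(117.9/113.0) = 46.22°
cos φ = cos(46.22°) = 0.6919

0.6919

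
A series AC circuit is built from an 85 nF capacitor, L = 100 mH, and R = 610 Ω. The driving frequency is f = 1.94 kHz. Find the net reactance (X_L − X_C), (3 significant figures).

ω = 2πf = 12190 rad/s
X_L = ωL = 1220 Ω
X_C = 1/(ωC) = 965 Ω
X = 1220 − 965 = 254 Ω

254 Ω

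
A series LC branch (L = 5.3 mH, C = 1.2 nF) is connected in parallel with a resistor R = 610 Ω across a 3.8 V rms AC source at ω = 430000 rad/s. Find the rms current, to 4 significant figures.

X_L = ωL = 2279 Ω
X_C = 1/(ωC) = 1938 Ω
Branch 1: Z₁ = R = 610.0 Ω
Branch 2 (series LC): Z₂ = j(X_L − X_C) = j341.0 Ω
Parallel: Z = Z₁Z₂/(Z₁+Z₂), |Z| = 297.7 Ω, ∠Z = 60.79°
I = V/|Z| = 3.8/297.7 = 12.77 mA

12.77 mA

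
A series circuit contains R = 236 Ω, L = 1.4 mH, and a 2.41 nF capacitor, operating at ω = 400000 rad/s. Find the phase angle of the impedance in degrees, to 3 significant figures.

-63.7°

X_L = ωL = 560 Ω
X_C = 1/(ωC) = 1040 Ω
Net reactance X = X_L − X_C = -477 Ω
Z = 236 − j477 Ω
|Z| = √(236² + 477²) = 532 Ω
∠Z = arctan(-477/236) = -63.7°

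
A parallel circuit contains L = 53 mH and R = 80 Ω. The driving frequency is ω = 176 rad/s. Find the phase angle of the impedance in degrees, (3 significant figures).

83.3°

X_L = ωL = 9.33 Ω
Parallel: admittances add. Y = 1/R + 1/(jωL)
Y = (0.0125 − j0.107) S
|Y| = 0.108 S → |Z| = 1/|Y| = 9.27 Ω, ∠Z = −∠Y = 83.3°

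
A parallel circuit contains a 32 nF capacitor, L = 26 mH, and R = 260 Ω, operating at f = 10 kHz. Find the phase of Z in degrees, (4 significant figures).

ω = 2πf = 62830 rad/s
X_L = ωL = 1634 Ω
X_C = 1/(ωC) = 497.4 Ω
Parallel: admittances add. Y = 1/R + 1/(jωL) + jωC
Y = (0.003846 + j0.001398) S
|Y| = 0.004093 S → |Z| = 1/|Y| = 244.3 Ω, ∠Z = −∠Y = -19.98°

-19.98°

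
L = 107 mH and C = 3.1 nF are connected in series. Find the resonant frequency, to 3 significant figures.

ω₀ = 1/√(LC) = 1/√(0.107 × 3.1e-09) = 54910 rad/s
f₀ = ω₀/(2π) = 8.74 kHz

8.74 kHz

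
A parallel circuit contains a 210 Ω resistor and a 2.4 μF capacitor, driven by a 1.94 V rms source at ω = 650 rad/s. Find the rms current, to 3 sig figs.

X_C = 1/(ωC) = 641 Ω
Parallel: admittances add. Y = 1/R + jωC
Y = (0.00476 + j0.00156) S
|Y| = 0.00501 S → |Z| = 1/|Y| = 200 Ω, ∠Z = −∠Y = -18.1°
I = V/|Z| = 1.94/200 = 9.72 mA

9.72 mA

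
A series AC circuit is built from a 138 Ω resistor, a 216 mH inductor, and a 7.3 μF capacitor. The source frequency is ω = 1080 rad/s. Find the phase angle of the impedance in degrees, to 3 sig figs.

X_L = ωL = 233 Ω
X_C = 1/(ωC) = 127 Ω
Net reactance X = X_L − X_C = 106 Ω
Z = 138 + j106 Ω
|Z| = √(138² + 106²) = 174 Ω
∠Z = arctan(106/138) = 37.6°

37.6°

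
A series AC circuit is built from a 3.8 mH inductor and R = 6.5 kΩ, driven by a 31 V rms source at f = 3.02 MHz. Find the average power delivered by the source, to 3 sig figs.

ω = 2πf = 1.898e+07 rad/s
X_L = ωL = 72100 Ω
Z = 6500 + j72100 Ω
|Z| = √(6500² + 72100²) = 72400 Ω
∠Z = arctan(72100/6500) = 84.8°
I = V/|Z| = 428 μA
P = VI cos φ = 31 × 0.000428 × cos(84.8°) = 1.19 mW

1.19 mW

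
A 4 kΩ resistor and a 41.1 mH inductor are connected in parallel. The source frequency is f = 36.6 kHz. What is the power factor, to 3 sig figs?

ω = 2πf = 230000 rad/s
X_L = ωL = 9450 Ω
Parallel: admittances add. Y = 1/R + 1/(jωL)
Y = (0.000250 − j0.000106) S
|Y| = 0.000271 S → |Z| = 1/|Y| = 3680 Ω, ∠Z = −∠Y = 22.9°
cos φ = cos(22.9°) = 0.921

0.921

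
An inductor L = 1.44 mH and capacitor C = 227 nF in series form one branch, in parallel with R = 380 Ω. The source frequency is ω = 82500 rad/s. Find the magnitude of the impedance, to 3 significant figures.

64.5 Ω

X_L = ωL = 119 Ω
X_C = 1/(ωC) = 53.4 Ω
Branch 1: Z₁ = R = 380 Ω
Branch 2 (series LC): Z₂ = j(X_L − X_C) = j65.4 Ω
Parallel: Z = Z₁Z₂/(Z₁+Z₂), |Z| = 64.5 Ω, ∠Z = 80.2°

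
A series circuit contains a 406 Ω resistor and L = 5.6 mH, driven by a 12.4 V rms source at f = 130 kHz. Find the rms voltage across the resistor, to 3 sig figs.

1.10 V

ω = 2πf = 816800 rad/s
X_L = ωL = 4570 Ω
Z = 406 + j4570 Ω
|Z| = √(406² + 4570²) = 4590 Ω
I = V/|Z| = 2.70 mA
V_R = I·|Z_R| = 0.00270 × 406 = 1.10 V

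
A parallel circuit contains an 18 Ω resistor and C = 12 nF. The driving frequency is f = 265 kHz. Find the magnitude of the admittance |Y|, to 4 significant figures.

ω = 2πf = 1.665e+06 rad/s
X_C = 1/(ωC) = 50.05 Ω
Parallel: admittances add. Y = 1/R + jωC
Y = (0.05556 + j0.01998) S
|Y| = 0.05904 S → |Z| = 1/|Y| = 16.94 Ω, ∠Z = −∠Y = -19.78°

59.04 mS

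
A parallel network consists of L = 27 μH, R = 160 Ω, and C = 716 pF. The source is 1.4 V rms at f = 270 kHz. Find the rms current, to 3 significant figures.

ω = 2πf = 1.696e+06 rad/s
X_L = ωL = 45.8 Ω
X_C = 1/(ωC) = 823 Ω
Parallel: admittances add. Y = 1/R + 1/(jωL) + jωC
Y = (0.00625 − j0.0206) S
|Y| = 0.0215 S → |Z| = 1/|Y| = 46.4 Ω, ∠Z = −∠Y = 73.1°
I = V/|Z| = 1.4/46.4 = 30.2 mA

30.2 mA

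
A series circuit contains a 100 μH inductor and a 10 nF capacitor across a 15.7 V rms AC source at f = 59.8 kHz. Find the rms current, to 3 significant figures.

68.7 mA

ω = 2πf = 375700 rad/s
X_L = ωL = 37.6 Ω
X_C = 1/(ωC) = 266 Ω
Net reactance X = X_L − X_C = -229 Ω
Z = − j229 Ω
|Z| = √(0² + 229²) = 229 Ω
I = V/|Z| = 15.7/229 = 68.7 mA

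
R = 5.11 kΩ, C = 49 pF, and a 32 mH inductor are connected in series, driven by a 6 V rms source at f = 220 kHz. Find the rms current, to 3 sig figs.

ω = 2πf = 1.382e+06 rad/s
X_L = ωL = 44200 Ω
X_C = 1/(ωC) = 14800 Ω
Net reactance X = X_L − X_C = 29500 Ω
Z = 5110 + j29500 Ω
|Z| = √(5110² + 29500²) = 29900 Ω
I = V/|Z| = 6/29900 = 201 μA

201 μA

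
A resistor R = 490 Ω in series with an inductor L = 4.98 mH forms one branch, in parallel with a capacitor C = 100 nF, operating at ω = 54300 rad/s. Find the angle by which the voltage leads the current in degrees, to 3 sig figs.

X_L = ωL = 270 Ω
X_C = 1/(ωC) = 184 Ω
Branch 1 (R+jX_L): Z₁ = 490 + j270 Ω, |Z₁| = 560 Ω
Branch 2 (−jX_C): Z₂ = −j184 Ω
Parallel: Z = Z₁Z₂/(Z₁+Z₂), |Z| = 207 Ω, ∠Z = -71.1°

-71.1°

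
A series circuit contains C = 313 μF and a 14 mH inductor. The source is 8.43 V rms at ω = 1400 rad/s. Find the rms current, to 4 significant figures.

486.8 mA

X_L = ωL = 19.60 Ω
X_C = 1/(ωC) = 2.282 Ω
Net reactance X = X_L − X_C = 17.32 Ω
Z = j17.32 Ω
|Z| = √(0² + 17.32²) = 17.32 Ω
I = V/|Z| = 8.43/17.32 = 486.8 mA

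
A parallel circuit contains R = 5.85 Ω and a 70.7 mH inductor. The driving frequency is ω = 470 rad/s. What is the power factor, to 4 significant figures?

0.9849

X_L = ωL = 33.23 Ω
Parallel: admittances add. Y = 1/R + 1/(jωL)
Y = (0.1709 − j0.03009) S
|Y| = 0.1736 S → |Z| = 1/|Y| = 5.761 Ω, ∠Z = −∠Y = 9.985°
cos φ = cos(9.985°) = 0.9849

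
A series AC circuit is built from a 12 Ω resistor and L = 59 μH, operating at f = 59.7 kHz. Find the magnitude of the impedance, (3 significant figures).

ω = 2πf = 375100 rad/s
X_L = ωL = 22.1 Ω
Z = 12.0 + j22.1 Ω
|Z| = √(12.0² + 22.1²) = 25.2 Ω

25.2 Ω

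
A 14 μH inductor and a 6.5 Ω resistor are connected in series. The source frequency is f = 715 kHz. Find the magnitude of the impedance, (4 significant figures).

63.23 Ω

ω = 2πf = 4.492e+06 rad/s
X_L = ωL = 62.89 Ω
Z = 6.500 + j62.89 Ω
|Z| = √(6.500² + 62.89²) = 63.23 Ω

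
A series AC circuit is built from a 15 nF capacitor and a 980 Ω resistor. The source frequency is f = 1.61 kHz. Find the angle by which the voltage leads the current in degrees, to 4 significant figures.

ω = 2πf = 10120 rad/s
X_C = 1/(ωC) = 6590 Ω
Z = 980.0 − j6590 Ω
|Z| = √(980.0² + 6590²) = 6663 Ω
∠Z = arctan(-6590/980.0) = -81.54°

-81.54°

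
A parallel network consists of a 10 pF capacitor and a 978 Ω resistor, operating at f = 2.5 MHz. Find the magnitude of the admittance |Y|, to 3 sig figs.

1.03 mS

ω = 2πf = 1.571e+07 rad/s
X_C = 1/(ωC) = 6370 Ω
Parallel: admittances add. Y = 1/R + jωC
Y = (0.00102 + j0.000157) S
|Y| = 0.00103 S → |Z| = 1/|Y| = 967 Ω, ∠Z = −∠Y = -8.73°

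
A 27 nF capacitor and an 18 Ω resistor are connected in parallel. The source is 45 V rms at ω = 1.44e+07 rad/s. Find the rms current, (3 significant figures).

17.7 A

X_C = 1/(ωC) = 2.57 Ω
Parallel: admittances add. Y = 1/R + jωC
Y = (0.0556 + j0.389) S
|Y| = 0.393 S → |Z| = 1/|Y| = 2.55 Ω, ∠Z = −∠Y = -81.9°
I = V/|Z| = 45/2.55 = 17.7 A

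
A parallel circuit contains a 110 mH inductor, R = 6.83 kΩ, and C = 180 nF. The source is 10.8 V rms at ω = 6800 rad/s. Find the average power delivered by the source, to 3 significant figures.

X_L = ωL = 748 Ω
X_C = 1/(ωC) = 817 Ω
Parallel: admittances add. Y = 1/R + 1/(jωL) + jωC
Y = (0.000146 − j0.000113) S
|Y| = 0.000185 S → |Z| = 1/|Y| = 5410 Ω, ∠Z = −∠Y = 37.6°
I = V/|Z| = 2.00 mA
P = VI cos φ = 10.8 × 0.00200 × cos(37.6°) = 17.1 mW

17.1 mW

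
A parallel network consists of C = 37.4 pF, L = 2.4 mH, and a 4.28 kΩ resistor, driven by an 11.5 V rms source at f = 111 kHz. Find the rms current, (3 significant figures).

ω = 2πf = 697400 rad/s
X_L = ωL = 1670 Ω
X_C = 1/(ωC) = 38300 Ω
Parallel: admittances add. Y = 1/R + 1/(jωL) + jωC
Y = (0.000234 − j0.000571) S
|Y| = 0.000617 S → |Z| = 1/|Y| = 1620 Ω, ∠Z = −∠Y = 67.8°
I = V/|Z| = 11.5/1620 = 7.10 mA

7.10 mA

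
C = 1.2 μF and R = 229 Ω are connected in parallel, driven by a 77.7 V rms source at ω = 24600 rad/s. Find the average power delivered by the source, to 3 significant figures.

26.4 W

X_C = 1/(ωC) = 33.9 Ω
Parallel: admittances add. Y = 1/R + jωC
Y = (0.00437 + j0.0295) S
|Y| = 0.0298 S → |Z| = 1/|Y| = 33.5 Ω, ∠Z = −∠Y = -81.6°
I = V/|Z| = 2.32 A
P = VI cos φ = 77.7 × 2.32 × cos(-81.6°) = 26.4 W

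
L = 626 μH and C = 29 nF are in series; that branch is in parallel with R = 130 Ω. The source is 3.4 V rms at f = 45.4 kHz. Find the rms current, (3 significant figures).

64.5 mA

ω = 2πf = 285300 rad/s
X_L = ωL = 179 Ω
X_C = 1/(ωC) = 121 Ω
Branch 1: Z₁ = R = 130 Ω
Branch 2 (series LC): Z₂ = j(X_L − X_C) = j57.7 Ω
Parallel: Z = Z₁Z₂/(Z₁+Z₂), |Z| = 52.7 Ω, ∠Z = 66.1°
I = V/|Z| = 3.4/52.7 = 64.5 mA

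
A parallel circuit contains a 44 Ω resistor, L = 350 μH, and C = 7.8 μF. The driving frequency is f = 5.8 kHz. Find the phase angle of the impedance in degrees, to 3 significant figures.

-83.7°

ω = 2πf = 36440 rad/s
X_L = ωL = 12.8 Ω
X_C = 1/(ωC) = 3.52 Ω
Parallel: admittances add. Y = 1/R + 1/(jωL) + jωC
Y = (0.0227 + j0.206) S
|Y| = 0.207 S → |Z| = 1/|Y| = 4.83 Ω, ∠Z = −∠Y = -83.7°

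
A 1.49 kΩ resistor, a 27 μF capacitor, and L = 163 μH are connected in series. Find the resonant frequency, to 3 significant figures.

ω₀ = 1/√(LC) = 1/√(0.000163 × 2.7e-05) = 15070 rad/s
f₀ = ω₀/(2π) = 2.40 kHz

2.40 kHz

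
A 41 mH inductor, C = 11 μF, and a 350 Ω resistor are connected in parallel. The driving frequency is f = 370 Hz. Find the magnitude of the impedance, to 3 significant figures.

65.1 Ω

ω = 2πf = 2325 rad/s
X_L = ωL = 95.3 Ω
X_C = 1/(ωC) = 39.1 Ω
Parallel: admittances add. Y = 1/R + 1/(jωL) + jωC
Y = (0.00286 + j0.0151) S
|Y| = 0.0153 S → |Z| = 1/|Y| = 65.1 Ω, ∠Z = −∠Y = -79.3°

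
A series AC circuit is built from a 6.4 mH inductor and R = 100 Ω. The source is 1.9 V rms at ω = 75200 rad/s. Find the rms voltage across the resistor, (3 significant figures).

0.387 V

X_L = ωL = 481 Ω
Z = 100 + j481 Ω
|Z| = √(100² + 481²) = 492 Ω
I = V/|Z| = 3.87 mA
V_R = I·|Z_R| = 0.00387 × 100 = 0.387 V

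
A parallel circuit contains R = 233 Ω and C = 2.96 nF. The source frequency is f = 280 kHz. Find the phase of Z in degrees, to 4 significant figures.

-50.51°

ω = 2πf = 1.759e+06 rad/s
X_C = 1/(ωC) = 192.0 Ω
Parallel: admittances add. Y = 1/R + jωC
Y = (0.004292 + j0.005208) S
|Y| = 0.006748 S → |Z| = 1/|Y| = 148.2 Ω, ∠Z = −∠Y = -50.51°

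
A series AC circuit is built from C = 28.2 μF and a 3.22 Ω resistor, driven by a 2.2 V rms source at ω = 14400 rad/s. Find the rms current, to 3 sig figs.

X_C = 1/(ωC) = 2.46 Ω
Z = 3.22 − j2.46 Ω
|Z| = √(3.22² + 2.46²) = 4.05 Ω
I = V/|Z| = 2.2/4.05 = 543 mA

543 mA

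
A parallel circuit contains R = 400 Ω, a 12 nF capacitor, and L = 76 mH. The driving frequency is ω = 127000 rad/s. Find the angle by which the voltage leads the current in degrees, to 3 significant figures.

X_L = ωL = 9650 Ω
X_C = 1/(ωC) = 656 Ω
Parallel: admittances add. Y = 1/R + 1/(jωL) + jωC
Y = (0.00250 + j0.00142) S
|Y| = 0.00288 S → |Z| = 1/|Y| = 348 Ω, ∠Z = −∠Y = -29.6°

-29.6°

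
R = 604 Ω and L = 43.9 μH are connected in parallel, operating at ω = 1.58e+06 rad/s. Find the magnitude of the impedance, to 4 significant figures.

68.91 Ω

X_L = ωL = 69.36 Ω
Parallel: admittances add. Y = 1/R + 1/(jωL)
Y = (0.001656 − j0.01442) S
|Y| = 0.01451 S → |Z| = 1/|Y| = 68.91 Ω, ∠Z = −∠Y = 83.45°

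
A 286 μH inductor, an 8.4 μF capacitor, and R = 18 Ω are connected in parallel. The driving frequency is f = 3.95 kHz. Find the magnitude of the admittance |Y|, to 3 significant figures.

87.5 mS

ω = 2πf = 24820 rad/s
X_L = ωL = 7.10 Ω
X_C = 1/(ωC) = 4.80 Ω
Parallel: admittances add. Y = 1/R + 1/(jωL) + jωC
Y = (0.0556 + j0.0676) S
|Y| = 0.0875 S → |Z| = 1/|Y| = 11.4 Ω, ∠Z = −∠Y = -50.6°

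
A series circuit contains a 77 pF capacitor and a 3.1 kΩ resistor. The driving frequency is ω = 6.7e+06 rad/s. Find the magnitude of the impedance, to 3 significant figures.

3660 Ω

X_C = 1/(ωC) = 1940 Ω
Z = 3100 − j1940 Ω
|Z| = √(3100² + 1940²) = 3660 Ω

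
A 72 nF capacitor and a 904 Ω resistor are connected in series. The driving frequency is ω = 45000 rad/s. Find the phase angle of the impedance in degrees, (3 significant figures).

-18.9°

X_C = 1/(ωC) = 309 Ω
Z = 904 − j309 Ω
|Z| = √(904² + 309²) = 955 Ω
∠Z = arctan(-309/904) = -18.9°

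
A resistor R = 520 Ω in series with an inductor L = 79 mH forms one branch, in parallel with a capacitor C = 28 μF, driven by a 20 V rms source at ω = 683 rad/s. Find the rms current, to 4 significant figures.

X_L = ωL = 53.96 Ω
X_C = 1/(ωC) = 52.29 Ω
Branch 1 (R+jX_L): Z₁ = 520.0 + j53.96 Ω, |Z₁| = 522.8 Ω
Branch 2 (−jX_C): Z₂ = −j52.29 Ω
Parallel: Z = Z₁Z₂/(Z₁+Z₂), |Z| = 52.57 Ω, ∠Z = -84.26°
I = V/|Z| = 20/52.57 = 380.4 mA

380.4 mA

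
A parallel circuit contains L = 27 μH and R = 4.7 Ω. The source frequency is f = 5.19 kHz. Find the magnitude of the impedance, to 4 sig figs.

ω = 2πf = 32610 rad/s
X_L = ωL = 0.8805 Ω
Parallel: admittances add. Y = 1/R + 1/(jωL)
Y = (0.2128 − j1.136) S
|Y| = 1.156 S → |Z| = 1/|Y| = 0.8654 Ω, ∠Z = −∠Y = 79.39°

0.8654 Ω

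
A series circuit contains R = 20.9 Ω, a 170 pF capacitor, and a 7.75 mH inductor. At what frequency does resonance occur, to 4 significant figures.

ω₀ = 1/√(LC) = 1/√(0.00775 × 1.7e-10) = 871200 rad/s
f₀ = ω₀/(2π) = 138.7 kHz

138.7 kHz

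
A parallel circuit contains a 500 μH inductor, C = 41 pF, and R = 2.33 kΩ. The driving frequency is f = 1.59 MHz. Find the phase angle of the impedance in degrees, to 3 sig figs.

ω = 2πf = 9.99e+06 rad/s
X_L = ωL = 5000 Ω
X_C = 1/(ωC) = 2440 Ω
Parallel: admittances add. Y = 1/R + 1/(jωL) + jωC
Y = (0.000429 + j0.000209) S
|Y| = 0.000478 S → |Z| = 1/|Y| = 2090 Ω, ∠Z = −∠Y = -26.0°

-26.0°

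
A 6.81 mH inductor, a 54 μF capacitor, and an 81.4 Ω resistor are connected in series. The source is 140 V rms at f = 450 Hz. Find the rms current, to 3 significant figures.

1.70 A

ω = 2πf = 2827 rad/s
X_L = ωL = 19.3 Ω
X_C = 1/(ωC) = 6.55 Ω
Net reactance X = X_L − X_C = 12.7 Ω
Z = 81.4 + j12.7 Ω
|Z| = √(81.4² + 12.7²) = 82.4 Ω
I = V/|Z| = 140/82.4 = 1.70 A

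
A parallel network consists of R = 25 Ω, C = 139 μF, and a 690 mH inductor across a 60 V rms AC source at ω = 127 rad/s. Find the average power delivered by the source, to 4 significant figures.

X_L = ωL = 87.63 Ω
X_C = 1/(ωC) = 56.65 Ω
Parallel: admittances add. Y = 1/R + 1/(jωL) + jωC
Y = (0.04000 + j0.006241) S
|Y| = 0.04048 S → |Z| = 1/|Y| = 24.70 Ω, ∠Z = −∠Y = -8.869°
I = V/|Z| = 2.429 A
P = VI cos φ = 60 × 2.429 × cos(-8.869°) = 144.0 W

144.0 W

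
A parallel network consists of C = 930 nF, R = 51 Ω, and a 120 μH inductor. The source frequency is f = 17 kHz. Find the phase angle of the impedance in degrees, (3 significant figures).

-47.4°

ω = 2πf = 106800 rad/s
X_L = ωL = 12.8 Ω
X_C = 1/(ωC) = 10.1 Ω
Parallel: admittances add. Y = 1/R + 1/(jωL) + jωC
Y = (0.0196 + j0.0213) S
|Y| = 0.0290 S → |Z| = 1/|Y| = 34.5 Ω, ∠Z = −∠Y = -47.4°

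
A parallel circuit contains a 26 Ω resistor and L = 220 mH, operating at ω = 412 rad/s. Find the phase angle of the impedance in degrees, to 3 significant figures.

16.0°

X_L = ωL = 90.6 Ω
Parallel: admittances add. Y = 1/R + 1/(jωL)
Y = (0.0385 − j0.0110) S
|Y| = 0.0400 S → |Z| = 1/|Y| = 25.0 Ω, ∠Z = −∠Y = 16.0°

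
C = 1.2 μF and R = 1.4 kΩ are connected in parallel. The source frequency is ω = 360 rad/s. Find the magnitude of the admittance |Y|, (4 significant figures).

X_C = 1/(ωC) = 2315 Ω
Parallel: admittances add. Y = 1/R + jωC
Y = (0.0007143 + j0.0004320) S
|Y| = 0.0008348 S → |Z| = 1/|Y| = 1198 Ω, ∠Z = −∠Y = -31.17°

834.8 μS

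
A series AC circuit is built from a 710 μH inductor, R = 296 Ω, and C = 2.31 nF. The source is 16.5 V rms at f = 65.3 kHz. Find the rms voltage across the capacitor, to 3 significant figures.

21.3 V

ω = 2πf = 410300 rad/s
X_L = ωL = 291 Ω
X_C = 1/(ωC) = 1060 Ω
Net reactance X = X_L − X_C = -764 Ω
Z = 296 − j764 Ω
|Z| = √(296² + 764²) = 819 Ω
I = V/|Z| = 20.1 mA
V_C = I·|Z_C| = 0.0201 × 1060 = 21.3 V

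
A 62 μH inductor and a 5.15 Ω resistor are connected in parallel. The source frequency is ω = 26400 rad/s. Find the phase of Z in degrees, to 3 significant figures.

X_L = ωL = 1.64 Ω
Parallel: admittances add. Y = 1/R + 1/(jωL)
Y = (0.194 − j0.611) S
|Y| = 0.641 S → |Z| = 1/|Y| = 1.56 Ω, ∠Z = −∠Y = 72.4°

72.4°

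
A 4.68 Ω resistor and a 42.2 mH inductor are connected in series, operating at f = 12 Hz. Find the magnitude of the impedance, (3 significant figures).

5.66 Ω

ω = 2πf = 75.40 rad/s
X_L = ωL = 3.18 Ω
Z = 4.68 + j3.18 Ω
|Z| = √(4.68² + 3.18²) = 5.66 Ω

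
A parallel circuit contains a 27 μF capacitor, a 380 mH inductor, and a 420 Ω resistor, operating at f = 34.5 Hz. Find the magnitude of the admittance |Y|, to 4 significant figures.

ω = 2πf = 216.8 rad/s
X_L = ωL = 82.37 Ω
X_C = 1/(ωC) = 170.9 Ω
Parallel: admittances add. Y = 1/R + 1/(jωL) + jωC
Y = (0.002381 − j0.006287) S
|Y| = 0.006723 S → |Z| = 1/|Y| = 148.7 Ω, ∠Z = −∠Y = 69.26°

6.723 mS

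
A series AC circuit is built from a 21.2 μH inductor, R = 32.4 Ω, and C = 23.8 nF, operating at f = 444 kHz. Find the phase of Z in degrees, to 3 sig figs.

ω = 2πf = 2.79e+06 rad/s
X_L = ωL = 59.1 Ω
X_C = 1/(ωC) = 15.1 Ω
Net reactance X = X_L − X_C = 44.1 Ω
Z = 32.4 + j44.1 Ω
|Z| = √(32.4² + 44.1²) = 54.7 Ω
∠Z = arctan(44.1/32.4) = 53.7°

53.7°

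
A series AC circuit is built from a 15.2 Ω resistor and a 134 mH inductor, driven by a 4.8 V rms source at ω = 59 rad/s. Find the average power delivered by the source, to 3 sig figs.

X_L = ωL = 7.91 Ω
Z = 15.2 + j7.91 Ω
|Z| = √(15.2² + 7.91²) = 17.1 Ω
∠Z = arctan(7.91/15.2) = 27.5°
I = V/|Z| = 280 mA
P = VI cos φ = 4.8 × 0.280 × cos(27.5°) = 1.19 W

1.19 W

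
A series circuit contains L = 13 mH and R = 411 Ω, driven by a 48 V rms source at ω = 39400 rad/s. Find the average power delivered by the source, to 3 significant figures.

X_L = ωL = 512 Ω
Z = 411 + j512 Ω
|Z| = √(411² + 512²) = 657 Ω
∠Z = arctan(512/411) = 51.3°
I = V/|Z| = 73.1 mA
P = VI cos φ = 48 × 0.0731 × cos(51.3°) = 2.20 W

2.20 W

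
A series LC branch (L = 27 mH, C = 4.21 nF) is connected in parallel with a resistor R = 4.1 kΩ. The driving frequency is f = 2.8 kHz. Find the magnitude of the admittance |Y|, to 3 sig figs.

ω = 2πf = 17590 rad/s
X_L = ωL = 475 Ω
X_C = 1/(ωC) = 13500 Ω
Branch 1: Z₁ = R = 4100 Ω
Branch 2 (series LC): Z₂ = j(X_L − X_C) = −j13000 Ω
Parallel: Z = Z₁Z₂/(Z₁+Z₂), |Z| = 3910 Ω, ∠Z = -17.5°
|Y| = 1/|Z| = 256 μS

256 μS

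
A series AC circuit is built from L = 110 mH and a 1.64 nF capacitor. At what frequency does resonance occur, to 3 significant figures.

ω₀ = 1/√(LC) = 1/√(0.11 × 1.64e-09) = 74450 rad/s
f₀ = ω₀/(2π) = 11.8 kHz

11.8 kHz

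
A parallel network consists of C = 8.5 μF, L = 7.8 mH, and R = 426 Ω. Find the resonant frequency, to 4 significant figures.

ω₀ = 1/√(LC) = 1/√(0.0078 × 8.5e-06) = 3884 rad/s
f₀ = ω₀/(2π) = 618.1 Hz

618.1 Hz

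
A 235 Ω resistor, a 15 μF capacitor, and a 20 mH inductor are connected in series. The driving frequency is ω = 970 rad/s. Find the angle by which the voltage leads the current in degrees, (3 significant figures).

X_L = ωL = 19.4 Ω
X_C = 1/(ωC) = 68.7 Ω
Net reactance X = X_L − X_C = -49.3 Ω
Z = 235 − j49.3 Ω
|Z| = √(235² + 49.3²) = 240 Ω
∠Z = arctan(-49.3/235) = -11.9°

-11.9°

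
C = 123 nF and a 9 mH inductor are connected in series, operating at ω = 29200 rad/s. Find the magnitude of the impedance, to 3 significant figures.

15.6 Ω

X_L = ωL = 263 Ω
X_C = 1/(ωC) = 278 Ω
Net reactance X = X_L − X_C = -15.6 Ω
Z = − j15.6 Ω
|Z| = √(0² + 15.6²) = 15.6 Ω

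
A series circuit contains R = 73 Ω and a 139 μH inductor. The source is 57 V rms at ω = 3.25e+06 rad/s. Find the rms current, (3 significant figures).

X_L = ωL = 452 Ω
Z = 73.0 + j452 Ω
|Z| = √(73.0² + 452²) = 458 Ω
I = V/|Z| = 57/458 = 125 mA

125 mA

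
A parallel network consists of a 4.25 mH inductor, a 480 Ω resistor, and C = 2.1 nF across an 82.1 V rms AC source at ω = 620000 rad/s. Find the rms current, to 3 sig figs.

X_L = ωL = 2640 Ω
X_C = 1/(ωC) = 768 Ω
Parallel: admittances add. Y = 1/R + 1/(jωL) + jωC
Y = (0.00208 + j0.000922) S
|Y| = 0.00228 S → |Z| = 1/|Y| = 439 Ω, ∠Z = −∠Y = -23.9°
I = V/|Z| = 82.1/439 = 187 mA

187 mA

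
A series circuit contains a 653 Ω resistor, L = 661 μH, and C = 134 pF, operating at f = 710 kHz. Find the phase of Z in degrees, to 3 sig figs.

62.9°

ω = 2πf = 4.461e+06 rad/s
X_L = ωL = 2950 Ω
X_C = 1/(ωC) = 1670 Ω
Net reactance X = X_L − X_C = 1280 Ω
Z = 653 + j1280 Ω
|Z| = √(653² + 1280²) = 1430 Ω
∠Z = arctan(1280/653) = 62.9°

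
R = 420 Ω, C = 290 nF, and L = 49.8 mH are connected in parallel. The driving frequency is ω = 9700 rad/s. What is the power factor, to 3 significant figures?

X_L = ωL = 483 Ω
X_C = 1/(ωC) = 355 Ω
Parallel: admittances add. Y = 1/R + 1/(jωL) + jωC
Y = (0.00238 + j0.000743) S
|Y| = 0.00249 S → |Z| = 1/|Y| = 401 Ω, ∠Z = −∠Y = -17.3°
cos φ = cos(-17.3°) = 0.955

0.955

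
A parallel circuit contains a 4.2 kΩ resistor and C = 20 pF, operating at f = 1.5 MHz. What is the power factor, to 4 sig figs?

0.7840

ω = 2πf = 9.425e+06 rad/s
X_C = 1/(ωC) = 5305 Ω
Parallel: admittances add. Y = 1/R + jωC
Y = (0.0002381 + j0.0001885) S
|Y| = 0.0003037 S → |Z| = 1/|Y| = 3293 Ω, ∠Z = −∠Y = -38.37°
cos φ = cos(-38.37°) = 0.7840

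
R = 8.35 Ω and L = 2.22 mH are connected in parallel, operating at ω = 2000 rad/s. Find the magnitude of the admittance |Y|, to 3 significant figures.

255 mS

X_L = ωL = 4.44 Ω
Parallel: admittances add. Y = 1/R + 1/(jωL)
Y = (0.120 − j0.225) S
|Y| = 0.255 S → |Z| = 1/|Y| = 3.92 Ω, ∠Z = −∠Y = 62.0°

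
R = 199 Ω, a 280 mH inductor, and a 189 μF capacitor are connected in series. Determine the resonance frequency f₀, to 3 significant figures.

ω₀ = 1/√(LC) = 1/√(0.28 × 0.000189) = 137.5 rad/s
f₀ = ω₀/(2π) = 21.9 Hz

21.9 Hz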